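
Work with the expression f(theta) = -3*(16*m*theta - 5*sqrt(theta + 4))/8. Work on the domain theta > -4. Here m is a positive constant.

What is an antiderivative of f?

An antiderivative is F(theta) = -3*m*theta**2 + 5*theta*sqrt(theta + 4)/4 + 5*sqrt(theta + 4).

Recover f(theta) by differentiating a candidate F(theta); any mismatch rules it out.
Check: d/dtheta[-3*m*theta**2 + 5*theta*sqrt(theta + 4)/4 + 5*sqrt(theta + 4)] = (-48*m*theta*sqrt(theta + 4) + 15*theta + 60)/(8*sqrt(theta + 4)), which equals f(theta).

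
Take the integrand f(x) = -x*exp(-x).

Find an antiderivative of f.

An antiderivative is F(x) = x*exp(-x) + exp(-x).

f has the shape u'v + uv' for u = x + 1 and v = exp(-x) — it is the derivative of the product u*v.
Check: d/dx[x*exp(-x) + exp(-x)] = -x*exp(-x) = f(x).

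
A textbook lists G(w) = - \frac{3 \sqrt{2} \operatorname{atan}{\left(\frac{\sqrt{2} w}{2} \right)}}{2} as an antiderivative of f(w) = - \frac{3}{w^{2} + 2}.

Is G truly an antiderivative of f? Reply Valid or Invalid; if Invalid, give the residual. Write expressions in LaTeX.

Valid - the claim checks out under differentiation.

d/dw[G] = - \frac{3}{w^{2} + 2}
This equals f(w) exactly, so the claim holds.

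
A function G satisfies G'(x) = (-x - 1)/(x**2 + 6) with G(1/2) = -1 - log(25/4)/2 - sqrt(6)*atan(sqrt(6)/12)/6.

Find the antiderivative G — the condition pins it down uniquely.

For G(x) to be correct, d/dx[G] must agree with the stated G'(x) identically.
A general antiderivative is -log(x**2 + 6)/2 - sqrt(6)*atan(sqrt(6)*x/6)/6 + C.
The condition gives C = -1 - log(25/4)/2 - sqrt(6)*atan(sqrt(6)/12)/6 - (-log(25/4)/2 - sqrt(6)*atan(sqrt(6)/12)/6) = -1.
So G(x) = -log(x**2 + 6)/2 - sqrt(6)*atan(sqrt(6)*x/6)/6 - 1.
Check: d/dx[-log(x**2 + 6)/2 - sqrt(6)*atan(sqrt(6)*x/6)/6 - 1] = (-x - 1)/(x**2 + 6) = G'(x).

G(x) = -log(x**2 + 6)/2 - sqrt(6)*atan(sqrt(6)*x/6)/6 - 1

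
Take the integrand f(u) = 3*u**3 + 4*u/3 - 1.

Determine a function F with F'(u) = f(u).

Integrate term by term and add the pieces.
Check: d/du[3*u**4/4 + 2*u**2/3 - u] = 3*u**3 + 4*u/3 - 1 = f(u).

An antiderivative is F(u) = 3*u**4/4 + 2*u**2/3 - u.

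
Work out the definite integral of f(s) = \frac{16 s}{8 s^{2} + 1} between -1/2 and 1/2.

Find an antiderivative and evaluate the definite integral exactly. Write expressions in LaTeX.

The substitution u = 4 s^{2} + \frac{1}{2} works: f is exactly (dF/du)*(du/ds) for that inner function.
F(s) = \log{\left(4 s^{2} + \frac{1}{2} \right)} is an antiderivative of f.
Check: d/ds[\log{\left(4 s^{2} + \frac{1}{2} \right)}] = \frac{16 s}{8 s^{2} + 1} = f(s).
F(1/2) = \log{\left(\frac{3}{2} \right)}; F(-1/2) = \log{\left(\frac{3}{2} \right)}.
Integral = F(1/2) - F(-1/2) = 0.

Antiderivative: F(s) = \log{\left(4 s^{2} + \frac{1}{2} \right)}; value = 0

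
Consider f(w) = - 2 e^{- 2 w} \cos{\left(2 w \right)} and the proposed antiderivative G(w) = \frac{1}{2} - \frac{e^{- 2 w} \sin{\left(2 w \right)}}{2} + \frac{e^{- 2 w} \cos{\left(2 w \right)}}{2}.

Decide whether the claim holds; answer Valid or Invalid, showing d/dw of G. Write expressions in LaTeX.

Valid. The derivative of G reproduces f.

d/dw[G] = - 2 e^{- 2 w} \cos{\left(2 w \right)}
This equals f(w) exactly, so the claim holds.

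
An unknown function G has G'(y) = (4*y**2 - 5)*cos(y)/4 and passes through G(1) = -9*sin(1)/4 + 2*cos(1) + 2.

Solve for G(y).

Differentiate the proposed G(y) back; it has to land on the given G'(y).
A general antiderivative is y**2*sin(y) + 2*y*cos(y) - 13*sin(y)/4 + C.
The condition gives C = -9*sin(1)/4 + 2*cos(1) + 2 - (-9*sin(1)/4 + 2*cos(1)) = 2.
So G(y) = y**2*sin(y) + 2*y*cos(y) - 13*sin(y)/4 + 2.
Check: d/dy[y**2*sin(y) + 2*y*cos(y) - 13*sin(y)/4 + 2] = y**2*cos(y) - 5*cos(y)/4, which equals G'(y).

G(y) = y**2*sin(y) + 2*y*cos(y) - 13*sin(y)/4 + 2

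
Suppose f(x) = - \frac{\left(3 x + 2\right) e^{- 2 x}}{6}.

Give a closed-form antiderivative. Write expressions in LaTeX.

An antiderivative is F(x) = \frac{\left(6 x + 7\right) e^{- 2 x}}{24}.

f has the shape u'v + uv' for u = \frac{x}{4} + \frac{7}{24} and v = e^{- 2 x} — it is the derivative of the product u*v.
Check: d/dx[\frac{\left(6 x + 7\right) e^{- 2 x}}{24}] = \frac{\left(- 3 x - 2\right) e^{- 2 x}}{6}, which equals f(x).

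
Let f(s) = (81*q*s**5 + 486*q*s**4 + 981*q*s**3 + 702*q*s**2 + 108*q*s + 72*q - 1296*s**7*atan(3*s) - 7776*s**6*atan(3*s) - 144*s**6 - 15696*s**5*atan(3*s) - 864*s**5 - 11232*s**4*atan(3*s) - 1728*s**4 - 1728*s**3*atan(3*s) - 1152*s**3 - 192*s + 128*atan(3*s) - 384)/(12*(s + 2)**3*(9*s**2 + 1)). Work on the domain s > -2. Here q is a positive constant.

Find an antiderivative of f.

An antiderivative is F(s) = (9*q*s**3 + 36*q*s**2 + 36*q*s - 48*s**5*atan(3*s) - 192*s**4*atan(3*s) - 192*s**3*atan(3*s) - 64*atan(3*s))/(12*(s + 2)**2).

Since d/ds undoes antidifferentiation here, F'(s) = f(s) is required of F(s).
Check: d/ds[(9*q*s**3 + 36*q*s**2 + 36*q*s - 48*s**5*atan(3*s) - 192*s**4*atan(3*s) - 192*s**3*atan(3*s) - 64*atan(3*s))/(12*(s + 2)**2)] = (81*q*s**5 + 486*q*s**4 + 981*q*s**3 + 702*q*s**2 + 108*q*s + 72*q - 1296*s**7*atan(3*s) - 7776*s**6*atan(3*s) - 144*s**6 - 15696*s**5*atan(3*s) - 864*s**5 - 11232*s**4*atan(3*s) - 1728*s**4 - 1728*s**3*atan(3*s) - 1152*s**3 - 192*s + 128*atan(3*s) - 384)/(108*s**5 + 648*s**4 + 1308*s**3 + 936*s**2 + 144*s + 96), which equals f(s).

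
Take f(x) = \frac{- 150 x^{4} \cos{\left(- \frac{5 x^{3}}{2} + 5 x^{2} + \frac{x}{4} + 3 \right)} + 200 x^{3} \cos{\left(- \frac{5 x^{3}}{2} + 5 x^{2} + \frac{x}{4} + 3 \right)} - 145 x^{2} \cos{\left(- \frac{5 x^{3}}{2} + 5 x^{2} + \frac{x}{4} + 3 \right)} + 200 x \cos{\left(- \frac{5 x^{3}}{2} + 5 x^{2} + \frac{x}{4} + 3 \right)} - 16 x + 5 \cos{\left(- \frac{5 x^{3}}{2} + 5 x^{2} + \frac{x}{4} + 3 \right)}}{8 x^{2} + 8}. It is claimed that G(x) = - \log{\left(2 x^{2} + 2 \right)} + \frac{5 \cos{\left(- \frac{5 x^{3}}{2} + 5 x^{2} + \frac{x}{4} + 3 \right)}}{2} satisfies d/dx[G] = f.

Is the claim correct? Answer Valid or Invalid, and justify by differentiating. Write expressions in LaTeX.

d/dx[G] = \frac{150 x^{4} \sin{\left(- \frac{5 x^{3}}{2} + 5 x^{2} + \frac{x}{4} + 3 \right)} - 200 x^{3} \sin{\left(- \frac{5 x^{3}}{2} + 5 x^{2} + \frac{x}{4} + 3 \right)} + 145 x^{2} \sin{\left(- \frac{5 x^{3}}{2} + 5 x^{2} + \frac{x}{4} + 3 \right)} - 200 x \sin{\left(- \frac{5 x^{3}}{2} + 5 x^{2} + \frac{x}{4} + 3 \right)} - 16 x - 5 \sin{\left(- \frac{5 x^{3}}{2} + 5 x^{2} + \frac{x}{4} + 3 \right)}}{8 x^{2} + 8}
d/dx[G] - f(x) = \frac{75 x^{2} \sin{\left(- \frac{5 x^{3}}{2} + 5 x^{2} + \frac{x}{4} + 3 \right)}}{4} + \frac{75 x^{2} \cos{\left(- \frac{5 x^{3}}{2} + 5 x^{2} + \frac{x}{4} + 3 \right)}}{4} - 25 x \sin{\left(- \frac{5 x^{3}}{2} + 5 x^{2} + \frac{x}{4} + 3 \right)} - 25 x \cos{\left(- \frac{5 x^{3}}{2} + 5 x^{2} + \frac{x}{4} + 3 \right)} - \frac{5 \sin{\left(- \frac{5 x^{3}}{2} + 5 x^{2} + \frac{x}{4} + 3 \right)}}{8} - \frac{5 \cos{\left(- \frac{5 x^{3}}{2} + 5 x^{2} + \frac{x}{4} + 3 \right)}}{8} != 0.

Invalid: d/dx[G] - f = \frac{75 x^{2} \sin{\left(- \frac{5 x^{3}}{2} + 5 x^{2} + \frac{x}{4} + 3 \right)}}{4} + \frac{75 x^{2} \cos{\left(- \frac{5 x^{3}}{2} + 5 x^{2} + \frac{x}{4} + 3 \right)}}{4} - 25 x \sin{\left(- \frac{5 x^{3}}{2} + 5 x^{2} + \frac{x}{4} + 3 \right)} - 25 x \cos{\left(- \frac{5 x^{3}}{2} + 5 x^{2} + \frac{x}{4} + 3 \right)} - \frac{5 \sin{\left(- \frac{5 x^{3}}{2} + 5 x^{2} + \frac{x}{4} + 3 \right)}}{8} - \frac{5 \cos{\left(- \frac{5 x^{3}}{2} + 5 x^{2} + \frac{x}{4} + 3 \right)}}{8}, which is not 0.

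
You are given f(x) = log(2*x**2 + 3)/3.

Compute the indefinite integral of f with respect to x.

A first test for any F(x): its x-derivative must equal f(x) identically.
Check: d/dx[x*log(2*x**2 + 3)/3 - 2*x/3 + sqrt(6)*atan(sqrt(6)*x/3)/3] = log(2*x**2 + 3)/3 = f(x).

F(x) = x*log(2*x**2 + 3)/3 - 2*x/3 + sqrt(6)*atan(sqrt(6)*x/3)/3 + C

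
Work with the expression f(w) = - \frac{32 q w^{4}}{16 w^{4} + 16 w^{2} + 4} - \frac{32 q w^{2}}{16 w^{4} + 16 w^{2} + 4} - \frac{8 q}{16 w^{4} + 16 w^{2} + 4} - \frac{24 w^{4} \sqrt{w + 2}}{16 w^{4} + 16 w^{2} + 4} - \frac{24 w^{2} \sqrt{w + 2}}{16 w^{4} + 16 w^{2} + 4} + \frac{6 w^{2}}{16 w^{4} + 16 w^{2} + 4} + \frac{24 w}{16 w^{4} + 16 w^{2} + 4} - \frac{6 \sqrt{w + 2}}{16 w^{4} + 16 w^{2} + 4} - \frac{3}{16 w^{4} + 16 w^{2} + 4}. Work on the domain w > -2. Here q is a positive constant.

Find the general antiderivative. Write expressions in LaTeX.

F(w) = \frac{- 8 q w \left(2 w^{2} + 1\right) - 3 w - 4 \left(w + 2\right)^{\frac{3}{2}} \left(2 w^{2} + 1\right) - 6}{4 \left(2 w^{2} + 1\right)} + C

The integrand splits into summands that can be handled one at a time.
Check: d/dw[\frac{- 8 q w \left(2 w^{2} + 1\right) - 3 w - 4 \left(w + 2\right)^{\frac{3}{2}} \left(2 w^{2} + 1\right) - 6}{4 \left(2 w^{2} + 1\right)}] = \frac{- 32 q w^{4} - 32 q w^{2} - 8 q - 24 w^{4} \sqrt{w + 2} - 24 w^{2} \sqrt{w + 2} + 6 w^{2} + 24 w - 6 \sqrt{w + 2} - 3}{16 w^{4} + 16 w^{2} + 4}, which equals f(w).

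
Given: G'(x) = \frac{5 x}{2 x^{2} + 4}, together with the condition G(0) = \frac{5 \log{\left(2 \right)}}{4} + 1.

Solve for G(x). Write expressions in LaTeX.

The substitution u = x^{2} + 2 works: G'(x) is exactly (dG/du)*(du/dx) for that inner function.
A general antiderivative is \frac{5 \log{\left(x^{2} + 2 \right)}}{4} + C.
The condition gives C = \frac{5 \log{\left(2 \right)}}{4} + 1 - (\frac{5 \log{\left(2 \right)}}{4}) = 1.
So G(x) = \frac{5 \log{\left(x^{2} + 2 \right)} + 4}{4}.
Check: d/dx[\frac{5 \log{\left(x^{2} + 2 \right)} + 4}{4}] = \frac{5 x}{2 x^{2} + 4} = G'(x).

G(x) = \frac{5 \log{\left(x^{2} + 2 \right)} + 4}{4}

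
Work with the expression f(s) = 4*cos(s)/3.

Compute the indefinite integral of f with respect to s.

F(s) = 4*sin(s)/3 + C

Any candidate F(s) must reproduce f(s) exactly when differentiated.
Check: d/ds[4*sin(s)/3] = 4*cos(s)/3 = f(s).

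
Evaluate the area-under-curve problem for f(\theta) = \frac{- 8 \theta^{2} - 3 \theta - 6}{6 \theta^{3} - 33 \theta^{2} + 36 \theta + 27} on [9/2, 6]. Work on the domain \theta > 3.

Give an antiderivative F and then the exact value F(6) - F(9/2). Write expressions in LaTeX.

Antiderivative: F(\theta) = - \frac{183 \theta \log{\left(\theta - 3 \right)} + 13 \theta \log{\left(\theta + \frac{1}{2} \right)} - 549 \log{\left(\theta - 3 \right)} - 39 \log{\left(\theta + \frac{1}{2} \right)} - 609}{147 \left(\theta - 3\right)}; value = - \frac{29}{21} - \frac{61 \log{\left(3 \right)}}{49} - \frac{13 \log{\left(\frac{13}{2} \right)}}{147} + \frac{13 \log{\left(5 \right)}}{147} + \frac{61 \log{\left(\frac{3}{2} \right)}}{49}

The denominator factors as 3 \left(\theta - 3\right)^{2} \left(2 \theta + 1\right); partial fractions split f into directly integrable pieces: - \frac{26}{147 \left(2 \theta + 1\right)} - \frac{61}{49 \left(\theta - 3\right)} - \frac{29}{7 \left(\theta - 3\right)^{2}}.
F(\theta) = - \frac{183 \theta \log{\left(\theta - 3 \right)} + 13 \theta \log{\left(\theta + \frac{1}{2} \right)} - 549 \log{\left(\theta - 3 \right)} - 39 \log{\left(\theta + \frac{1}{2} \right)} - 609}{147 \left(\theta - 3\right)} is an antiderivative of f.
Check: d/d\theta[- \frac{183 \theta \log{\left(\theta - 3 \right)} + 13 \theta \log{\left(\theta + \frac{1}{2} \right)} - 549 \log{\left(\theta - 3 \right)} - 39 \log{\left(\theta + \frac{1}{2} \right)} - 609}{147 \left(\theta - 3\right)}] = \frac{- 8 \theta^{2} - 3 \theta - 6}{6 \theta^{3} - 33 \theta^{2} + 36 \theta + 27} = f(\theta).
F(6) = - \frac{61 \log{\left(3 \right)}}{49} - \frac{13 \log{\left(\frac{13}{2} \right)}}{147} + \frac{29}{21}; F(9/2) = - \frac{61 \log{\left(\frac{3}{2} \right)}}{49} - \frac{13 \log{\left(5 \right)}}{147} + \frac{58}{21}.
Integral = F(6) - F(9/2) = - \frac{29}{21} - \frac{61 \log{\left(3 \right)}}{49} - \frac{13 \log{\left(\frac{13}{2} \right)}}{147} + \frac{13 \log{\left(5 \right)}}{147} + \frac{61 \log{\left(\frac{3}{2} \right)}}{49}.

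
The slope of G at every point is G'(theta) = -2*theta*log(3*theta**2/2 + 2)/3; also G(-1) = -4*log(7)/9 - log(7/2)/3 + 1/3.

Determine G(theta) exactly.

G(theta) = (-3*theta**2*log(3*theta**2/2 + 2) + 3*theta**2 - 4*log(3*theta**2 + 4))/9

Recover the given G'(theta) by differentiating a candidate G(theta); any mismatch rules it out.
A general antiderivative is -theta**2*log(3*theta**2/2 + 2)/3 + theta**2/3 - 4*log(3*theta**2 + 4)/9 + C.
The condition gives C = -4*log(7)/9 - log(7/2)/3 + 1/3 - (-4*log(7)/9 - log(7/2)/3 + 1/3) = 0.
So G(theta) = (-3*theta**2*log(3*theta**2/2 + 2) + 3*theta**2 - 4*log(3*theta**2 + 4))/9.
Check: d/dtheta[(-3*theta**2*log(3*theta**2/2 + 2) + 3*theta**2 - 4*log(3*theta**2 + 4))/9] = -2*theta*log(3*theta**2/2 + 2)/3 = G'(theta).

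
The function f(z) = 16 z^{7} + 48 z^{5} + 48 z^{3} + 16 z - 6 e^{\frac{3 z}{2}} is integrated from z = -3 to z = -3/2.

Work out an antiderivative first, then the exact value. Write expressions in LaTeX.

Antiderivative: F(z) = 2 \left(z^{8} + 4 z^{6} + 6 z^{4} + 4 z^{2} - 2 e^{\frac{3 z}{2}} + 1\right); value = - \frac{2531439}{128} - \frac{4}{e^{\frac{9}{4}}} + \frac{4}{e^{\frac{9}{2}}}

Integrate term by term and add the pieces.
F(z) = 2 \left(z^{8} + 4 z^{6} + 6 z^{4} + 4 z^{2} - 2 e^{\frac{3 z}{2}} + 1\right) is an antiderivative of f.
Check: d/dz[2 \left(z^{8} + 4 z^{6} + 6 z^{4} + 4 z^{2} - 2 e^{\frac{3 z}{2}} + 1\right)] = 16 z^{7} + 48 z^{5} + 48 z^{3} + 16 z - 6 e^{\frac{3 z}{2}} = f(z).
F(-3/2) = \frac{28561}{128} - \frac{4}{e^{\frac{9}{4}}}; F(-3) = 20000 - \frac{4}{e^{\frac{9}{2}}}.
Integral = F(-3/2) - F(-3) = - \frac{2531439}{128} - \frac{4}{e^{\frac{9}{4}}} + \frac{4}{e^{\frac{9}{2}}}.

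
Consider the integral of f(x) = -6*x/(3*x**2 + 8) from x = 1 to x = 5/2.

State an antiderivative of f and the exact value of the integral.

f matches the chain-rule pattern g'(h)*h' with inner function h(x) = 3*x**2/2 + 4; substituting u = h(x) collapses the integral.
F(x) = -log(3*x**2/2 + 4) is an antiderivative of f.
Check: d/dx[-log(3*x**2/2 + 4)] = -6*x/(3*x**2 + 8) = f(x).
F(5/2) = -log(107/8); F(1) = -log(11/2).
Integral = F(5/2) - F(1) = -log(107/8) + log(11/2).

Antiderivative: F(x) = -log(3*x**2/2 + 4); value = -log(107/8) + log(11/2)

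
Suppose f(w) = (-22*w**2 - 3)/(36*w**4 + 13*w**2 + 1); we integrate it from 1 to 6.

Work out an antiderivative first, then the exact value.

An antiderivative F(w) passes only if d/dw[F] lands on f(w) exactly.
F(w) = (-3*atan(2*w) - atan(3*w))/3 is an antiderivative of f.
Check: d/dw[(-3*atan(2*w) - atan(3*w))/3] = (-22*w**2 - 3)/(36*w**4 + 13*w**2 + 1) = f(w).
F(6) = -atan(12) - atan(18)/3; F(1) = -atan(2) - atan(3)/3.
Integral = F(6) - F(1) = -atan(12) - atan(18)/3 + atan(3)/3 + atan(2).

Antiderivative: F(w) = (-3*atan(2*w) - atan(3*w))/3; value = -atan(12) - atan(18)/3 + atan(3)/3 + atan(2)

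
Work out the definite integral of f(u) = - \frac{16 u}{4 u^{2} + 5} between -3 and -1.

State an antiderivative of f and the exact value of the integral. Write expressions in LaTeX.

Antiderivative: F(u) = - 2 \log{\left(2 u^{2} + \frac{5}{2} \right)}; value = - 2 \log{\left(\frac{9}{2} \right)} + 2 \log{\left(\frac{41}{2} \right)}

The substitution w = 2 u^{2} + \frac{5}{2} works: f is exactly (dF/dw)*(dw/du) for that inner function.
F(u) = - 2 \log{\left(2 u^{2} + \frac{5}{2} \right)} is an antiderivative of f.
Check: d/du[- 2 \log{\left(2 u^{2} + \frac{5}{2} \right)}] = - \frac{16 u}{4 u^{2} + 5} = f(u).
F(-1) = - 2 \log{\left(\frac{9}{2} \right)}; F(-3) = - 2 \log{\left(\frac{41}{2} \right)}.
Integral = F(-1) - F(-3) = - 2 \log{\left(\frac{9}{2} \right)} + 2 \log{\left(\frac{41}{2} \right)}.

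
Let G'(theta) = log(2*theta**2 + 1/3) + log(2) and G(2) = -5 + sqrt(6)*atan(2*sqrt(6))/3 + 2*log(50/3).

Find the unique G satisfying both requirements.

Any candidate G(theta) must reproduce the stated G'(theta) exactly.
A general antiderivative is theta*log(4*theta**2 + 2/3) - 2*theta + sqrt(6)*atan(sqrt(6)*theta)/3 + C.
The condition gives C = -5 + sqrt(6)*atan(2*sqrt(6))/3 + 2*log(50/3) - (-4 + sqrt(6)*atan(2*sqrt(6))/3 + 2*log(50/3)) = -1.
So G(theta) = theta*log(4*theta**2 + 2/3) - 2*theta + sqrt(6)*atan(sqrt(6)*theta)/3 - 1.
Check: d/dtheta[theta*log(4*theta**2 + 2/3) - 2*theta + sqrt(6)*atan(sqrt(6)*theta)/3 - 1] = log(2*theta**2 + 1/3) + log(2) = G'(theta).

G(theta) = theta*log(4*theta**2 + 2/3) - 2*theta + sqrt(6)*atan(sqrt(6)*theta)/3 - 1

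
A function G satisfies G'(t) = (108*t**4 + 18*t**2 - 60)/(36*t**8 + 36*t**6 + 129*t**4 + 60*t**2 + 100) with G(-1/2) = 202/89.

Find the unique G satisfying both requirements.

G(t) = -t/(t**4 + t**2/2 + 5/3) + 2

Recognize the product-rule pattern: G'(t) = u'v + uv' with u = -t, v = 1/(t**4 + t**2/2 + 5/3), so integration by parts undoes it.
A general antiderivative is -t/(t**4 + t**2/2 + 5/3) + C.
The condition gives C = 202/89 - (24/89) = 2.
So G(t) = -t/(t**4 + t**2/2 + 5/3) + 2.
Check: d/dt[-t/(t**4 + t**2/2 + 5/3) + 2] = (108*t**4 + 18*t**2 - 60)/(36*t**8 + 36*t**6 + 129*t**4 + 60*t**2 + 100) = G'(t).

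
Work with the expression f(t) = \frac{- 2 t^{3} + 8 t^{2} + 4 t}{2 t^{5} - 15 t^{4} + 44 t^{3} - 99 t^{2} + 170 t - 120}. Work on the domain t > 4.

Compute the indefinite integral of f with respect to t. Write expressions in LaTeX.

F(t) = - \frac{- 232 \log{\left(t - 4 \right)} + 4060 \log{\left(t - 2 \right)} - 2898 \log{\left(t - \frac{3}{2} \right)} - 465 \log{\left(t^{2} + 5 \right)} + 40 \sqrt{5} \operatorname{atan}{\left(\frac{\sqrt{5} t}{5} \right)}}{3045} + C

Factor the denominator (\left(t - 4\right) \left(t - 2\right) \left(2 t - 3\right) \left(t^{2} + 5\right)) and decompose: f = \frac{2 \left(93 t - 20\right)}{609 \left(t^{2} + 5\right)} + \frac{276}{145 \left(2 t - 3\right)} - \frac{4}{3 \left(t - 2\right)} + \frac{8}{105 \left(t - 4\right)}; each piece integrates to a log, atan, or power term.
Check: d/dt[- \frac{- 232 \log{\left(t - 4 \right)} + 4060 \log{\left(t - 2 \right)} - 2898 \log{\left(t - \frac{3}{2} \right)} - 465 \log{\left(t^{2} + 5 \right)} + 40 \sqrt{5} \operatorname{atan}{\left(\frac{\sqrt{5} t}{5} \right)}}{3045}] = \frac{- 2 t^{3} + 8 t^{2} + 4 t}{2 t^{5} - 15 t^{4} + 44 t^{3} - 99 t^{2} + 170 t - 120} = f(t).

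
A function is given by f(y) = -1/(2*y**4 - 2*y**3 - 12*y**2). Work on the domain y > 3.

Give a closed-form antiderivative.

An antiderivative is F(y) = (-5*y*log(y) - 4*y*log(y - 3) + 9*y*log(y + 2) - 30)/(360*y).

The denominator factors as 2*y**2*(y - 3)*(y + 2); partial fractions split f into directly integrable pieces: 1/(40*(y + 2)) - 1/(90*(y - 3)) - 1/(72*y) + 1/(12*y**2).
Check: d/dy[(-5*y*log(y) - 4*y*log(y - 3) + 9*y*log(y + 2) - 30)/(360*y)] = -1/(2*y**4 - 2*y**3 - 12*y**2) = f(y).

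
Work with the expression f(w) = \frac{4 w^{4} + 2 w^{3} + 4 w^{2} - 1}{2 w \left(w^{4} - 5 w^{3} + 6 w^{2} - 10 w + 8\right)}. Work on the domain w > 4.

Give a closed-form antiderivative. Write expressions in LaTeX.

An antiderivative is F(w) = - \frac{\log{\left(w \right)}}{16} + \frac{45 \log{\left(w - 4 \right)}}{16} - \frac{\log{\left(w - 1 \right)}}{2} - \frac{\log{\left(w^{2} + 2 \right)}}{8} + \frac{\sqrt{2} \operatorname{atan}{\left(\frac{\sqrt{2} w}{2} \right)}}{8}.

Factor the denominator (2 w \left(w - 4\right) \left(w - 1\right) \left(w^{2} + 2\right)) and decompose: f = - \frac{w - 1}{4 \left(w^{2} + 2\right)} - \frac{1}{2 \left(w - 1\right)} + \frac{45}{16 \left(w - 4\right)} - \frac{1}{16 w}; each piece integrates to a log, atan, or power term.
Check: d/dw[- \frac{\log{\left(w \right)}}{16} + \frac{45 \log{\left(w - 4 \right)}}{16} - \frac{\log{\left(w - 1 \right)}}{2} - \frac{\log{\left(w^{2} + 2 \right)}}{8} + \frac{\sqrt{2} \operatorname{atan}{\left(\frac{\sqrt{2} w}{2} \right)}}{8}] = \frac{4 w^{4} + 2 w^{3} + 4 w^{2} - 1}{2 w^{5} - 10 w^{4} + 12 w^{3} - 20 w^{2} + 16 w}, which equals f(w).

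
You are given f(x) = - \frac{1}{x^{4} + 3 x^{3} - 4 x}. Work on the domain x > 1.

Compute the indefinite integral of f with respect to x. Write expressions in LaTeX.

The denominator factors as x \left(x - 1\right) \left(x + 2\right)^{2}; partial fractions split f into directly integrable pieces: - \frac{5}{36 \left(x + 2\right)} - \frac{1}{6 \left(x + 2\right)^{2}} - \frac{1}{9 \left(x - 1\right)} + \frac{1}{4 x}.
Check: d/dx[\frac{\log{\left(x \right)}}{4} - \frac{\log{\left(x - 1 \right)}}{9} - \frac{5 \log{\left(x + 2 \right)}}{36} + \frac{1}{6 x + 12}] = - \frac{1}{x^{4} + 3 x^{3} - 4 x} = f(x).

F(x) = \frac{\log{\left(x \right)}}{4} - \frac{\log{\left(x - 1 \right)}}{9} - \frac{5 \log{\left(x + 2 \right)}}{36} + \frac{1}{6 x + 12} + C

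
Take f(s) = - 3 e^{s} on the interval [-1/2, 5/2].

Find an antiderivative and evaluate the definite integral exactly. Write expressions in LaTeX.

Antiderivative: F(s) = - 3 e^{s}; value = - 3 e^{\frac{5}{2}} + \frac{3}{e^{\frac{1}{2}}}

Since d/ds undoes antidifferentiation here, F'(s) = f(s) is required of F(s).
F(s) = - 3 e^{s} is an antiderivative of f.
Check: d/ds[- 3 e^{s}] = - 3 e^{s} = f(s).
F(5/2) = - 3 e^{\frac{5}{2}}; F(-1/2) = - \frac{3}{e^{\frac{1}{2}}}.
Integral = F(5/2) - F(-1/2) = - 3 e^{\frac{5}{2}} + \frac{3}{e^{\frac{1}{2}}}.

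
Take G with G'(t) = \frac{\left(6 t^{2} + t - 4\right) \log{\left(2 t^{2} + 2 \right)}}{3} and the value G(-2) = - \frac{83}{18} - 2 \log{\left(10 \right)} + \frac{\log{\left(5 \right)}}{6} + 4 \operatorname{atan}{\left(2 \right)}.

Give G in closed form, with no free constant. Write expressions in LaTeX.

G(t) = \frac{- 8 t^{3} - 3 t^{2} + 3 t \left(4 t^{2} + t - 8\right) \log{\left(2 t^{2} + 2 \right)} + 72 t + 3 \log{\left(t^{2} + 1 \right)} - 72 \operatorname{atan}{\left(t \right)} + 9}{18}

Check a candidate G(t) by differentiating: d/dt[G] must match the given G'(t).
A general antiderivative is - \frac{4 t^{3}}{9} - \frac{t^{2}}{6} + 4 t + \left(\frac{2 t^{3}}{3} + \frac{t^{2}}{6} - \frac{4 t}{3}\right) \log{\left(2 t^{2} + 2 \right)} + \frac{\log{\left(t^{2} + 1 \right)}}{6} - 4 \operatorname{atan}{\left(t \right)} + C.
The condition gives C = - \frac{83}{18} - 2 \log{\left(10 \right)} + \frac{\log{\left(5 \right)}}{6} + 4 \operatorname{atan}{\left(2 \right)} - (- \frac{46}{9} - 2 \log{\left(10 \right)} + \frac{\log{\left(5 \right)}}{6} + 4 \operatorname{atan}{\left(2 \right)}) = \frac{1}{2}.
So G(t) = \frac{- 8 t^{3} - 3 t^{2} + 3 t \left(4 t^{2} + t - 8\right) \log{\left(2 t^{2} + 2 \right)} + 72 t + 3 \log{\left(t^{2} + 1 \right)} - 72 \operatorname{atan}{\left(t \right)} + 9}{18}.
Check: d/dt[\frac{- 8 t^{3} - 3 t^{2} + 3 t \left(4 t^{2} + t - 8\right) \log{\left(2 t^{2} + 2 \right)} + 72 t + 3 \log{\left(t^{2} + 1 \right)} - 72 \operatorname{atan}{\left(t \right)} + 9}{18}] = 2 t^{2} \log{\left(t^{2} + 1 \right)} + 2 t^{2} \log{\left(2 \right)} + \frac{t \log{\left(t^{2} + 1 \right)}}{3} + \frac{t \log{\left(2 \right)}}{3} - \frac{4 \log{\left(t^{2} + 1 \right)}}{3} - \frac{4 \log{\left(2 \right)}}{3}, which equals G'(t).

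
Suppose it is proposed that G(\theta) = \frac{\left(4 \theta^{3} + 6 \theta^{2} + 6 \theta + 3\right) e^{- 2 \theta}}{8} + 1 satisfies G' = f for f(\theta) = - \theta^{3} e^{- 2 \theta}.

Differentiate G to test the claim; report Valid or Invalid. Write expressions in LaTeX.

d/d\theta[G] = - \theta^{3} e^{- 2 \theta}
This equals f(\theta) exactly, so the claim holds.

Valid - the claim checks out under differentiation.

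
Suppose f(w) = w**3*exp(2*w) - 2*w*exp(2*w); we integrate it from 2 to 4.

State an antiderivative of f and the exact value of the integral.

Antiderivative: F(w) = (2*w + 1)*(2*w**2 - 4*w + 1)*exp(2*w)/8; value = -5*exp(4)/8 + 153*exp(8)/8

f has the shape u'v + uv' for u = w**3/2 - 3*w**2/4 - w/4 + 1/8 and v = exp(2*w) — it is the derivative of the product u*v.
F(w) = (2*w + 1)*(2*w**2 - 4*w + 1)*exp(2*w)/8 is an antiderivative of f.
Check: d/dw[(2*w + 1)*(2*w**2 - 4*w + 1)*exp(2*w)/8] = w**3*exp(2*w) - 2*w*exp(2*w) = f(w).
F(4) = 153*exp(8)/8; F(2) = 5*exp(4)/8.
Integral = F(4) - F(2) = -5*exp(4)/8 + 153*exp(8)/8.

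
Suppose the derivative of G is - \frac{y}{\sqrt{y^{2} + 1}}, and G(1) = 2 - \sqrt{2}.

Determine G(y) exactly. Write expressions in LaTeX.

G'(y) matches the chain-rule pattern g'(h)*h' with inner function h(y) = y^{2} + 1; substituting u = h(y) collapses the integral.
A general antiderivative is - \sqrt{y^{2} + 1} + C.
The condition gives C = 2 - \sqrt{2} - (- \sqrt{2}) = 2.
So G(y) = 2 - \sqrt{y^{2} + 1}.
Check: d/dy[2 - \sqrt{y^{2} + 1}] = - \frac{y}{\sqrt{y^{2} + 1}} = G'(y).

G(y) = 2 - \sqrt{y^{2} + 1}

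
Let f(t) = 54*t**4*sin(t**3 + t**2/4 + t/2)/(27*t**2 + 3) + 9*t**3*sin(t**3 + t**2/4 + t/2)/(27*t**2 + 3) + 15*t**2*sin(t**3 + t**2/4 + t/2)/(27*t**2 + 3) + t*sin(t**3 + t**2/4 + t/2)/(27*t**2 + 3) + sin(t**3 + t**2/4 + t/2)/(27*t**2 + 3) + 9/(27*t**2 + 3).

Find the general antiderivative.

F(t) = (-2*cos(t**3 + t**2/4 + t/2) + 3*atan(3*t))/3 + C

The integrand splits into summands that can be handled one at a time.
Check: d/dt[(-2*cos(t**3 + t**2/4 + t/2) + 3*atan(3*t))/3] = (54*t**4*sin(t**3 + t**2/4 + t/2) + 9*t**3*sin(t**3 + t**2/4 + t/2) + 15*t**2*sin(t**3 + t**2/4 + t/2) + t*sin(t**3 + t**2/4 + t/2) + sin(t**3 + t**2/4 + t/2) + 9)/(27*t**2 + 3), which equals f(t).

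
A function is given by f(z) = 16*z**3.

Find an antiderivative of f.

An antiderivative is F(z) = 4*z**4.

Recover f(z) by differentiating a candidate F(z); any mismatch rules it out.
Check: d/dz[4*z**4] = 16*z**3 = f(z).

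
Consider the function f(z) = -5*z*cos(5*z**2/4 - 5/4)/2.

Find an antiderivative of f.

An antiderivative is F(z) = -sin(5*z**2/4 - 5/4).

The substitution u = 5*z**2/4 - 5/4 works: f is exactly (dF/du)*(du/dz) for that inner function.
Check: d/dz[-sin(5*z**2/4 - 5/4)] = -5*z*cos(5*z**2/4 - 5/4)/2 = f(z).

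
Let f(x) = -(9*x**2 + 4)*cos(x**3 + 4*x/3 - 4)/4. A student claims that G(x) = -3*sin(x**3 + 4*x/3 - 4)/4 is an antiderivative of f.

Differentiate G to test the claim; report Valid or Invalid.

d/dx[G] = -9*x**2*cos(x**3 + 4*x/3 - 4)/4 - cos(x**3 + 4*x/3 - 4)
This equals f(x) exactly, so the claim holds.

Valid - differentiating G returns exactly f.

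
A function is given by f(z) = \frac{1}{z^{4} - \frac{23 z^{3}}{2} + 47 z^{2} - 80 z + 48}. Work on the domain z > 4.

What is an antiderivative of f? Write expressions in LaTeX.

The denominator factors as \left(z - 4\right)^{2} \left(z - 2\right) \left(2 z - 3\right); partial fractions split f into directly integrable pieces: - \frac{16}{25 \left(2 z - 3\right)} + \frac{1}{2 \left(z - 2\right)} - \frac{9}{50 \left(z - 4\right)} + \frac{1}{5 \left(z - 4\right)^{2}}.
Check: d/dz[\frac{- 9 z \log{\left(z - 4 \right)} + 25 z \log{\left(z - 2 \right)} - 16 z \log{\left(z - \frac{3}{2} \right)} + 36 \log{\left(z - 4 \right)} - 100 \log{\left(z - 2 \right)} + 64 \log{\left(z - \frac{3}{2} \right)} - 10}{50 z - 200}] = \frac{2}{2 z^{4} - 23 z^{3} + 94 z^{2} - 160 z + 96}, which equals f(z).

An antiderivative is F(z) = \frac{- 9 z \log{\left(z - 4 \right)} + 25 z \log{\left(z - 2 \right)} - 16 z \log{\left(z - \frac{3}{2} \right)} + 36 \log{\left(z - 4 \right)} - 100 \log{\left(z - 2 \right)} + 64 \log{\left(z - \frac{3}{2} \right)} - 10}{50 z - 200}.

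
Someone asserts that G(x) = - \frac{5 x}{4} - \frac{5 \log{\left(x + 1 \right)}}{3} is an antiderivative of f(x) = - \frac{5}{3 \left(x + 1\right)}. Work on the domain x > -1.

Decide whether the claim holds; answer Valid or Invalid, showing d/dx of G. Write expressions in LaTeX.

Invalid: d/dx[G] - f = - \frac{5}{4}, which is not 0.

d/dx[G] = \frac{- 15 x - 35}{12 x + 12}
d/dx[G] - f(x) = - \frac{5}{4} != 0.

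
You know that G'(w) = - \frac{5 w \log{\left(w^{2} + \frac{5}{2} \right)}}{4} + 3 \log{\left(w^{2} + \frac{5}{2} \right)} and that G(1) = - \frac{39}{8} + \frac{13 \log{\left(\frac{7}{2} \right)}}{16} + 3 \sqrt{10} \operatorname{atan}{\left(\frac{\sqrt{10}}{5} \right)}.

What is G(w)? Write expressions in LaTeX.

Integrate term by term and add the pieces.
A general antiderivative is \frac{5 w^{2}}{8} - 6 w + \left(- \frac{5 w^{2}}{8} + 3 w\right) \log{\left(w^{2} + \frac{5}{2} \right)} - \frac{25 \log{\left(w^{2} + \frac{5}{2} \right)}}{16} + 3 \sqrt{10} \operatorname{atan}{\left(\frac{\sqrt{10} w}{5} \right)} + C.
The condition gives C = - \frac{39}{8} + \frac{13 \log{\left(\frac{7}{2} \right)}}{16} + 3 \sqrt{10} \operatorname{atan}{\left(\frac{\sqrt{10}}{5} \right)} - (- \frac{43}{8} + \frac{13 \log{\left(\frac{7}{2} \right)}}{16} + 3 \sqrt{10} \operatorname{atan}{\left(\frac{\sqrt{10}}{5} \right)}) = \frac{1}{2}.
So G(w) = \frac{5 w^{2}}{8} - 6 w + \left(- \frac{5 w^{2}}{8} + 3 w\right) \log{\left(w^{2} + \frac{5}{2} \right)} - \frac{25 \log{\left(w^{2} + \frac{5}{2} \right)}}{16} + 3 \sqrt{10} \operatorname{atan}{\left(\frac{\sqrt{10} w}{5} \right)} + \frac{1}{2}.
Check: d/dw[\frac{5 w^{2}}{8} - 6 w + \left(- \frac{5 w^{2}}{8} + 3 w\right) \log{\left(w^{2} + \frac{5}{2} \right)} - \frac{25 \log{\left(w^{2} + \frac{5}{2} \right)}}{16} + 3 \sqrt{10} \operatorname{atan}{\left(\frac{\sqrt{10} w}{5} \right)} + \frac{1}{2}] = - \frac{5 w \log{\left(w^{2} + \frac{5}{2} \right)}}{4} + 3 \log{\left(w^{2} + \frac{5}{2} \right)} = G'(w).

G(w) = \frac{5 w^{2}}{8} - 6 w + \left(- \frac{5 w^{2}}{8} + 3 w\right) \log{\left(w^{2} + \frac{5}{2} \right)} - \frac{25 \log{\left(w^{2} + \frac{5}{2} \right)}}{16} + 3 \sqrt{10} \operatorname{atan}{\left(\frac{\sqrt{10} w}{5} \right)} + \frac{1}{2}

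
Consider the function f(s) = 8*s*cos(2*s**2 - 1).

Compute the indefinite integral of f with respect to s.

F(s) = 2*sin(2*s**2 - 1) + C

f matches the chain-rule pattern g'(h)*h' with inner function h(s) = 2*s**2 - 1; substituting u = h(s) collapses the integral.
Check: d/ds[2*sin(2*s**2 - 1)] = 8*s*cos(2*s**2 - 1) = f(s).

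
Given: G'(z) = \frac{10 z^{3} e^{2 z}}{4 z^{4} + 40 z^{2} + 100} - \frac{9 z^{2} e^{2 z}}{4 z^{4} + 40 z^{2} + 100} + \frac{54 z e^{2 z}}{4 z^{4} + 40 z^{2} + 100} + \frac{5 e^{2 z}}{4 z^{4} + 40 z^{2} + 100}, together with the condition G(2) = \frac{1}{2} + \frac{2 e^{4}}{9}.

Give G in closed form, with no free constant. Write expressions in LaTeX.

Integrate term by term and add the pieces.
A general antiderivative is \frac{\left(\frac{5 z}{2} - 1\right) e^{2 z}}{2 \left(z^{2} + 5\right)} + C.
The condition gives C = \frac{1}{2} + \frac{2 e^{4}}{9} - (\frac{2 e^{4}}{9}) = \frac{1}{2}.
So G(z) = \frac{\left(\frac{5 z}{2} - 1\right) e^{2 z}}{2 \left(z^{2} + 5\right)} + \frac{1}{2}.
Check: d/dz[\frac{\left(\frac{5 z}{2} - 1\right) e^{2 z}}{2 \left(z^{2} + 5\right)} + \frac{1}{2}] = \frac{10 z^{3} e^{2 z} - 9 z^{2} e^{2 z} + 54 z e^{2 z} + 5 e^{2 z}}{4 z^{4} + 40 z^{2} + 100}, which equals G'(z).

G(z) = \frac{\left(\frac{5 z}{2} - 1\right) e^{2 z}}{2 \left(z^{2} + 5\right)} + \frac{1}{2}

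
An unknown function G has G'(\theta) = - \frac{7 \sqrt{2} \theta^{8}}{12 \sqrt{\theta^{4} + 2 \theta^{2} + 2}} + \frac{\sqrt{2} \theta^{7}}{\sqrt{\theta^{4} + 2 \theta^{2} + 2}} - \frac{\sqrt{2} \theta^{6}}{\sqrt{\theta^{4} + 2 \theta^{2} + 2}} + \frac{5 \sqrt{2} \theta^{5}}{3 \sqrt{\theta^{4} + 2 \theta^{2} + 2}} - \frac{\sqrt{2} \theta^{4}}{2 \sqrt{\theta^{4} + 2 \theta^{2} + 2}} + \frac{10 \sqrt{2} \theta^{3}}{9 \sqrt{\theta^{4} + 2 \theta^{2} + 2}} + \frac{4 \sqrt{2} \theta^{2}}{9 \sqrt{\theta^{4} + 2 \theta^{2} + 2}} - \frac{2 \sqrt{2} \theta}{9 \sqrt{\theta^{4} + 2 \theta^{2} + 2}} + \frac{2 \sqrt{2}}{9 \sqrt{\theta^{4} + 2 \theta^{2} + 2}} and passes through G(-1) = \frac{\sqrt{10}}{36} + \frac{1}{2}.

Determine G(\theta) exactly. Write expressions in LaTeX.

G'(\theta) has the shape u'v + uv' for u = - \frac{\sqrt{\frac{\theta^{4}}{2} + \theta^{2} + 1}}{3} and v = \frac{\theta^{5}}{2} - \theta^{4} - \frac{2 \theta}{3} + \frac{2}{3} — it is the derivative of the product u*v.
A general antiderivative is - \frac{\sqrt{\frac{\theta^{4}}{2} + \theta^{2} + 1} \left(\frac{\theta^{5}}{2} - \theta^{4} - \frac{2 \theta}{3} + \frac{2}{3}\right)}{3} + C.
The condition gives C = \frac{\sqrt{10}}{36} + \frac{1}{2} - (\frac{\sqrt{10}}{36}) = \frac{1}{2}.
So G(\theta) = - \frac{\theta^{5} \sqrt{\frac{\theta^{4}}{2} + \theta^{2} + 1}}{6} + \frac{\theta^{4} \sqrt{\frac{\theta^{4}}{2} + \theta^{2} + 1}}{3} + \frac{2 \theta \sqrt{\frac{\theta^{4}}{2} + \theta^{2} + 1}}{9} - \frac{2 \sqrt{\frac{\theta^{4}}{2} + \theta^{2} + 1}}{9} + \frac{1}{2}.
Check: d/d\theta[- \frac{\theta^{5} \sqrt{\frac{\theta^{4}}{2} + \theta^{2} + 1}}{6} + \frac{\theta^{4} \sqrt{\frac{\theta^{4}}{2} + \theta^{2} + 1}}{3} + \frac{2 \theta \sqrt{\frac{\theta^{4}}{2} + \theta^{2} + 1}}{9} - \frac{2 \sqrt{\frac{\theta^{4}}{2} + \theta^{2} + 1}}{9} + \frac{1}{2}] = \frac{\sqrt{2} \left(- 21 \theta^{8} + 36 \theta^{7} - 36 \theta^{6} + 60 \theta^{5} - 18 \theta^{4} + 40 \theta^{3} + 16 \theta^{2} - 8 \theta + 8\right)}{36 \sqrt{\theta^{4} + 2 \theta^{2} + 2}}, which equals G'(\theta).

G(\theta) = - \frac{\theta^{5} \sqrt{\frac{\theta^{4}}{2} + \theta^{2} + 1}}{6} + \frac{\theta^{4} \sqrt{\frac{\theta^{4}}{2} + \theta^{2} + 1}}{3} + \frac{2 \theta \sqrt{\frac{\theta^{4}}{2} + \theta^{2} + 1}}{9} - \frac{2 \sqrt{\frac{\theta^{4}}{2} + \theta^{2} + 1}}{9} + \frac{1}{2}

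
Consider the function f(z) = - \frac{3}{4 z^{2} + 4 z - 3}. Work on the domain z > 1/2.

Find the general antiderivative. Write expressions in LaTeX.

F(z) = - \frac{3 \log{\left(z - \frac{1}{2} \right)}}{8} + \frac{3 \log{\left(z + \frac{3}{2} \right)}}{8} + C

The denominator factors as \left(2 z - 1\right) \left(2 z + 3\right); partial fractions split f into directly integrable pieces: \frac{3}{4 \left(2 z + 3\right)} - \frac{3}{4 \left(2 z - 1\right)}.
Check: d/dz[- \frac{3 \log{\left(z - \frac{1}{2} \right)}}{8} + \frac{3 \log{\left(z + \frac{3}{2} \right)}}{8}] = - \frac{3}{4 z^{2} + 4 z - 3} = f(z).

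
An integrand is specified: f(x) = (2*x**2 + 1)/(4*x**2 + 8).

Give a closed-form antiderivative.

Differentiate the proposed F(x) back; it has to land on f(x) exactly.
Check: d/dx[(4*x - 3*sqrt(2)*atan(sqrt(2)*x/2))/8] = (2*x**2 + 1)/(4*x**2 + 8) = f(x).

An antiderivative is F(x) = (4*x - 3*sqrt(2)*atan(sqrt(2)*x/2))/8.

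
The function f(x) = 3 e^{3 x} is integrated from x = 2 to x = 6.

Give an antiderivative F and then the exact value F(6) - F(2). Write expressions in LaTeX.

Antiderivative: F(x) = e^{3 x}; value = - e^{6} + e^{18}

Any candidate F(x) must reproduce f(x) exactly when differentiated.
F(x) = e^{3 x} is an antiderivative of f.
Check: d/dx[e^{3 x}] = 3 e^{3 x} = f(x).
F(6) = e^{18}; F(2) = e^{6}.
Integral = F(6) - F(2) = - e^{6} + e^{18}.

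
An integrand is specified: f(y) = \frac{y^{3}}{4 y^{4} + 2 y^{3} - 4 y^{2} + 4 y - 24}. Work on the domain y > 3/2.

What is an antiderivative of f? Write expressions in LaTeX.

An antiderivative is F(y) = \frac{81 \log{\left(y - \frac{3}{2} \right)} + 136 \log{\left(y + 2 \right)} + 70 \log{\left(y^{2} + 2 \right)} - 14 \sqrt{2} \operatorname{atan}{\left(\frac{\sqrt{2} y}{2} \right)}}{1428}.

Factor the denominator (2 \left(y + 2\right) \left(2 y - 3\right) \left(y^{2} + 2\right)) and decompose: f = \frac{5 y - 1}{51 \left(y^{2} + 2\right)} + \frac{27}{238 \left(2 y - 3\right)} + \frac{2}{21 \left(y + 2\right)}; each piece integrates to a log, atan, or power term.
Check: d/dy[\frac{81 \log{\left(y - \frac{3}{2} \right)} + 136 \log{\left(y + 2 \right)} + 70 \log{\left(y^{2} + 2 \right)} - 14 \sqrt{2} \operatorname{atan}{\left(\frac{\sqrt{2} y}{2} \right)}}{1428}] = \frac{y^{3}}{4 y^{4} + 2 y^{3} - 4 y^{2} + 4 y - 24} = f(y).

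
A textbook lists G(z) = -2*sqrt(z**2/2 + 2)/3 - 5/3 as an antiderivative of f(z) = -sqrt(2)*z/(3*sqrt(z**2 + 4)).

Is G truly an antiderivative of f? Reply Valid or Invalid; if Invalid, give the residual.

d/dz[G] = -sqrt(2)*z/(3*sqrt(z**2 + 4))
This equals f(z) exactly, so the claim holds.

Valid: G'(z) = f(z).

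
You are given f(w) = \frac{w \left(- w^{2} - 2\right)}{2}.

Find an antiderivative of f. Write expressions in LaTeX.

Recover f(w) by differentiating a candidate F(w); any mismatch rules it out.
Check: d/dw[\frac{w^{2} \left(- w^{2} - 4\right)}{8}] = - \frac{w^{3}}{2} - w, which equals f(w).

An antiderivative is F(w) = \frac{w^{2} \left(- w^{2} - 4\right)}{8}.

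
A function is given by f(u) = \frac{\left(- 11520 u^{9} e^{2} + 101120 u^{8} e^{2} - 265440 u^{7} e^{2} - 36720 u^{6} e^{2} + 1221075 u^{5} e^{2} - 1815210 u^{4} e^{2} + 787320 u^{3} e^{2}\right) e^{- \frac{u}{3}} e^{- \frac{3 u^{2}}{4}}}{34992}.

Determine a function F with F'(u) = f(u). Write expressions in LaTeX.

An antiderivative is F(u) = \frac{5 u^{4} \left(4 u - 9\right)^{4} e^{- \frac{3 u^{2}}{4} - \frac{u}{3} + 2}}{5832}.

Recognize the product-rule pattern: f = v'r + vr' with v = \frac{10 \left(\frac{2 u^{2}}{3} - \frac{3 u}{2}\right)^{4}}{9}, r = e^{- \frac{3 u^{2}}{4} - \frac{u}{3} + 2}, so integration by parts undoes it.
Check: d/du[\frac{5 u^{4} \left(4 u - 9\right)^{4} e^{- \frac{3 u^{2}}{4} - \frac{u}{3} + 2}}{5832}] = \frac{\left(- 11520 u^{9} + 101120 u^{8} - 265440 u^{7} - 36720 u^{6} + 1221075 u^{5} - 1815210 u^{4} + 787320 u^{3}\right) e^{2} e^{- \frac{u}{3}} e^{- \frac{3 u^{2}}{4}}}{34992}, which equals f(u).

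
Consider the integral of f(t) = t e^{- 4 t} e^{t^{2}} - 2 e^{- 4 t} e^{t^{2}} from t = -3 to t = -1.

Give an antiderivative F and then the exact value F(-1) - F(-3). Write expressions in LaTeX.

The substitution u = t^{2} - 4 t works: f is exactly (dF/du)*(du/dt) for that inner function.
F(t) = \frac{e^{- 4 t} e^{t^{2}}}{2} is an antiderivative of f.
Check: d/dt[\frac{e^{- 4 t} e^{t^{2}}}{2}] = \left(t e^{t^{2}} - 2 e^{t^{2}}\right) e^{- 4 t}, which equals f(t).
F(-1) = \frac{e^{5}}{2}; F(-3) = \frac{e^{21}}{2}.
Integral = F(-1) - F(-3) = - \frac{e^{21}}{2} + \frac{e^{5}}{2}.

Antiderivative: F(t) = \frac{e^{- 4 t} e^{t^{2}}}{2}; value = - \frac{e^{21}}{2} + \frac{e^{5}}{2}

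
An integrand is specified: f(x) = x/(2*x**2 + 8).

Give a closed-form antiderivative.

An antiderivative is F(x) = log(x**2 + 4)/4.

f matches the chain-rule pattern g'(h)*h' with inner function h(x) = x**2 + 4; substituting u = h(x) collapses the integral.
Check: d/dx[log(x**2 + 4)/4] = x/(2*x**2 + 8) = f(x).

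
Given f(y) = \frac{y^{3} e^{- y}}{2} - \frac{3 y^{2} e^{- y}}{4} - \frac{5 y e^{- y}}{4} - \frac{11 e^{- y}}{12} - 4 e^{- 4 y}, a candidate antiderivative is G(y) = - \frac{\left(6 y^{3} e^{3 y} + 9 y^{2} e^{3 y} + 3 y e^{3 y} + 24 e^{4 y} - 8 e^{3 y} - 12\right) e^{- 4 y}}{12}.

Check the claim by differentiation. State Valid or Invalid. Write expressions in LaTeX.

Valid - the claim checks out under differentiation.

d/dy[G] = \frac{\left(6 y^{3} e^{3 y} - 9 y^{2} e^{3 y} - 15 y e^{3 y} - 11 e^{3 y} - 48\right) e^{- 4 y}}{12}
This equals f(y) exactly, so the claim holds.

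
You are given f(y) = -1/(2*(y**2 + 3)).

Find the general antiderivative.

Since d/dy undoes antidifferentiation here, F'(y) = f(y) is required of F(y).
Check: d/dy[-sqrt(3)*atan(sqrt(3)*y/3)/6] = -1/(2*y**2 + 6), which equals f(y).

F(y) = -sqrt(3)*atan(sqrt(3)*y/3)/6 + C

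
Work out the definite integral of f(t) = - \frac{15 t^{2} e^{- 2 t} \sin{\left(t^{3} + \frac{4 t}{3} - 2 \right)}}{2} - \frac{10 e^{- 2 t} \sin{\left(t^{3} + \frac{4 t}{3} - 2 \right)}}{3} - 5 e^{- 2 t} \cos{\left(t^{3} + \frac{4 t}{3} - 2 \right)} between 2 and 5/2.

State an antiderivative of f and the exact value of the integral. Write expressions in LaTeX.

Recognize the product-rule pattern: f = u'v + uv' with u = \frac{5 \cos{\left(t^{3} + \frac{4 t}{3} - 2 \right)}}{2}, v = e^{- 2 t}, so integration by parts undoes it.
F(t) = \frac{5 e^{- 2 t} \cos{\left(t^{3} + \frac{4 t}{3} - 2 \right)}}{2} is an antiderivative of f.
Check: d/dt[\frac{5 e^{- 2 t} \cos{\left(t^{3} + \frac{4 t}{3} - 2 \right)}}{2}] = \frac{\left(- 45 t^{2} \sin{\left(t^{3} + \frac{4 t}{3} - 2 \right)} - 20 \sin{\left(t^{3} + \frac{4 t}{3} - 2 \right)} - 30 \cos{\left(t^{3} + \frac{4 t}{3} - 2 \right)}\right) e^{- 2 t}}{6}, which equals f(t).
F(5/2) = \frac{5 \cos{\left(\frac{407}{24} \right)}}{2 e^{5}}; F(2) = \frac{5 \cos{\left(\frac{26}{3} \right)}}{2 e^{4}}.
Integral = F(5/2) - F(2) = \frac{5 \cos{\left(\frac{407}{24} \right)}}{2 e^{5}} - \frac{5 \cos{\left(\frac{26}{3} \right)}}{2 e^{4}}.

Antiderivative: F(t) = \frac{5 e^{- 2 t} \cos{\left(t^{3} + \frac{4 t}{3} - 2 \right)}}{2}; value = \frac{5 \cos{\left(\frac{407}{24} \right)}}{2 e^{5}} - \frac{5 \cos{\left(\frac{26}{3} \right)}}{2 e^{4}}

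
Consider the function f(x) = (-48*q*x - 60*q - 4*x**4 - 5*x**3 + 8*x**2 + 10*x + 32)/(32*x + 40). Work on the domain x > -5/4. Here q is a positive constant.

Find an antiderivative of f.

An antiderivative is F(x) = -3*q*x/2 - x**4/32 + x**2/8 + log(2*x + 5/2).

A first test for any F(x): its x-derivative must equal f(x) identically.
Check: d/dx[-3*q*x/2 - x**4/32 + x**2/8 + log(2*x + 5/2)] = (-48*q*x - 60*q - 4*x**4 - 5*x**3 + 8*x**2 + 10*x + 32)/(32*x + 40) = f(x).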